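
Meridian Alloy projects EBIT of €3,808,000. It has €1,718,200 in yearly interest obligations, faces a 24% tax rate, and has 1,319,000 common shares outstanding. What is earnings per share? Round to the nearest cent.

€1.20

Pre-tax income = €3,808,000 − €1,718,200.00 = €2,089,800.00.
After tax at 24%: net income = €2,089,800.00 × 0.76 = €1,588,248.00.
EPS = €1,588,248.00 ÷ 1,319,000 = €1.20.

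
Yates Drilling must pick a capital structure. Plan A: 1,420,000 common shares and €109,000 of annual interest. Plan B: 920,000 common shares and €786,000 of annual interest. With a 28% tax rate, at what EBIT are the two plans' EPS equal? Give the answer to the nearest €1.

€2,031,680

Set EPS_A = EPS_B: (EBIT − €109,000)(1 − 0.28) ÷ 1,420,000 = (EBIT − €786,000)(1 − 0.28) ÷ 920,000.
Cancelling (1 − t) and cross-multiplying: 920,000·(EBIT − 109,000) = 1,420,000·(EBIT − 786,000).
Solving, EBIT = (786,000·1,420,000 − 109,000·920,000) / (1,420,000 − 920,000) = 1,015,840,000,000 / 500,000 = 2,031,680.00.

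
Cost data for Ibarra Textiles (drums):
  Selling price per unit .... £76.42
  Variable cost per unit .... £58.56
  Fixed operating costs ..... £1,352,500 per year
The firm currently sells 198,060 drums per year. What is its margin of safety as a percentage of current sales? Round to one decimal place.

61.8%

Contribution margin per unit = £76.42 − £58.56 = £17.86. Break-even units = £1,352,500 ÷ £17.86 = 75,727.88; break-even revenue = 75,727.88 × £76.42 = £5,787,124.86.
Current sales = 198,060 × £76.42 = £15,135,745.20.
Margin of safety = (£15,135,745.20 − £5,787,124.86) ÷ £15,135,745.20 = 61.8%.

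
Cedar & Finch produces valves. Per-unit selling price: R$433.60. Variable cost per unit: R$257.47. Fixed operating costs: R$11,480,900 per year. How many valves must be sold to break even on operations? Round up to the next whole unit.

Each unit contributes R$433.60 − R$257.47 = R$176.13.
Break-even Q = R$11,480,900 / R$176.13 = 65,184.24 → 65,185 valves.

65,185 valves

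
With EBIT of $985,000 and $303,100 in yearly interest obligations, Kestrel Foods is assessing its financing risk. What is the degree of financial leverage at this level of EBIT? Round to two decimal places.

Annual interest charges come to $303,100.00.
Degree of financial leverage = EBIT / (EBIT − interest) = $985,000 / $681,900.00 = 1.4445.

1.44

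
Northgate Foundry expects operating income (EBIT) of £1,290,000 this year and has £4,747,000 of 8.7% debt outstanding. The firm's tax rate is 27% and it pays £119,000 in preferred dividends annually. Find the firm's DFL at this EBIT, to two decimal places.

1.81

Interest = £412,989.00.
Pre-tax preferred-dividend burden = £119,000 ÷ (1 − 0.27) = £163,013.70.
DFL = EBIT ÷ [EBIT − I − D_p/(1−t)] = £1,290,000 ÷ [£1,290,000 − £412,989.00 − £163,013.70] = £1,290,000 ÷ £713,997.30 = 1.8067.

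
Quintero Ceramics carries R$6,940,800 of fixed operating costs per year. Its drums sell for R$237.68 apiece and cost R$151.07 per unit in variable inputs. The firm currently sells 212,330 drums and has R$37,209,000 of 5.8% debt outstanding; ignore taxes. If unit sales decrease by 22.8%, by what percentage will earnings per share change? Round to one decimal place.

Contribution at this volume is 212,330 × R$86.61 = R$18,389,901.30.
EBIT = R$18,389,901.30 − R$6,940,800 = R$11,449,101.30.
Interest = R$2,158,122.00, so EBIT − I = R$9,290,979.30.
DCL = total CM / (EBIT − I) = R$18,389,901.30 / R$9,290,979.30 = 1.9793.
EPS therefore changes by 1.9793 × (-22.8%) = -45.1%.

-45.1%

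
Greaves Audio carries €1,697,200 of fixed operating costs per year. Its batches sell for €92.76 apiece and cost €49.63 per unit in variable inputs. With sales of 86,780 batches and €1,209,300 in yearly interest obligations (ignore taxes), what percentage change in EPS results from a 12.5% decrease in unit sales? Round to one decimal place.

-55.9%

At 86,780 units, contribution = 86,780 × €43.13 = €3,742,821.40.
Subtracting fixed costs: EBIT = €3,742,821.40 − €1,697,200 = €2,045,621.40.
After interest of €1,209,300.00, pre-tax earnings = €836,321.40.
Degree of combined leverage = contribution ÷ (EBIT − I) = €3,742,821.40 ÷ €836,321.40 = 4.4753.
EPS therefore changes by 4.4753 × (-12.5%) = -55.9%.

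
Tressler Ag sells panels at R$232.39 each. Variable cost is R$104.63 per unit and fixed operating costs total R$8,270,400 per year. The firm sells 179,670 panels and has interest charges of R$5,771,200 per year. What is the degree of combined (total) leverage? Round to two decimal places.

2.58

At 179,670 units, contribution = 179,670 × R$127.76 = R$22,954,639.20.
EBIT = R$22,954,639.20 − R$8,270,400 = R$14,684,239.20. Interest = R$5,771,200.00, so EBIT − I = R$8,913,039.20.
DCL = contribution ÷ (EBIT − I) = R$22,954,639.20 ÷ R$8,913,039.20 = 2.5754.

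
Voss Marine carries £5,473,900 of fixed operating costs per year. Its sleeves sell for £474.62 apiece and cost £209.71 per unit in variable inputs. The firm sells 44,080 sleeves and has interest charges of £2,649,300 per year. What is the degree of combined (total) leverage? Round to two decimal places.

3.29

Contribution at this volume is 44,080 × £264.91 = £11,677,232.80.
Subtracting fixed costs: EBIT = £11,677,232.80 − £5,473,900 = £6,203,332.80. Interest = £2,649,300.00, so EBIT − I = £3,554,032.80.
Degree of total leverage = total CM / (EBIT − interest) = £11,677,232.80 / £3,554,032.80 = 3.2856.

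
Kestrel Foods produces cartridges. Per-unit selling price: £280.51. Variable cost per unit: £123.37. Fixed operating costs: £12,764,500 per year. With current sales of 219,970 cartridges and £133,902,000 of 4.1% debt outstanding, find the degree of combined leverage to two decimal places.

2.12

Contribution at this volume is 219,970 × £157.14 = £34,566,085.80.
Operating income = contribution − fixed costs = £34,566,085.80 − £12,764,500 = £21,801,585.80. Interest = £5,489,982.00, so EBIT − I = £16,311,603.80.
Degree of total leverage = total CM / (EBIT − interest) = £34,566,085.80 / £16,311,603.80 = 2.1191.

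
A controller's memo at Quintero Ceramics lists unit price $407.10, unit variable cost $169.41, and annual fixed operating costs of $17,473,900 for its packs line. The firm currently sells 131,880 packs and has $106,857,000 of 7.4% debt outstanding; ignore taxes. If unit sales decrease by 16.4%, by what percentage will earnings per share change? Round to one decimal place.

Contribution at this volume is 131,880 × $237.69 = $31,346,557.20.
EBIT = $31,346,557.20 − $17,473,900 = $13,872,657.20.
After interest of $7,907,418.00, pre-tax earnings = $5,965,239.20.
Degree of combined leverage = contribution ÷ (EBIT − I) = $31,346,557.20 ÷ $5,965,239.20 = 5.2549.
%ΔEPS = DCL × %ΔSales = 5.2549 × -16.4% = -86.2%.

-86.2%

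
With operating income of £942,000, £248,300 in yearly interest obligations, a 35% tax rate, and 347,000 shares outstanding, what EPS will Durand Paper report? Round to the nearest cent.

Interest = £248,300.00, so EBT = £942,000 − £248,300.00 = £693,700.00.
Net income = £693,700.00 × (1 − 0.35) = £450,905.00.
EPS = £450,905.00 ÷ 347,000 = £1.30.

£1.30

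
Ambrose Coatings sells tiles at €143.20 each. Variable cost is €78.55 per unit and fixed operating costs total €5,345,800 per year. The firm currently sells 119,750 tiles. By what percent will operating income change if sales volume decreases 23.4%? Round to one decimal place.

Total contribution margin = 119,750 × €64.65 = €7,741,837.50.
EBIT = €7,741,837.50 − €5,345,800 = €2,396,037.50.
Degree of operating leverage = €7,741,837.50 / €2,396,037.50 = 3.2311.
So EBIT moves 3.2311 × (-23.4%) = -75.6%.

-75.6%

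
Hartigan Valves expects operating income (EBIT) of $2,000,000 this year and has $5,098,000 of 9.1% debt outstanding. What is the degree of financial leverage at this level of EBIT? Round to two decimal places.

1.30

Annual interest charges come to $463,918.00.
DFL = EBIT ÷ (EBIT − I) = $2,000,000 ÷ ($2,000,000 − $463,918.00) = $2,000,000 ÷ $1,536,082.00 = 1.3020.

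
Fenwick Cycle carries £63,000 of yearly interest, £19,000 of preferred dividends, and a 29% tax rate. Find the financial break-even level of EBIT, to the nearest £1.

Grossing the preferred dividend up to pre-tax terms: £19,000 / (1 − 0.29) = £26,760.56.
EPS = 0 when EBIT covers interest plus the pre-tax preferred burden: £63,000 + £26,760.56 = £89,760.56.

£89,761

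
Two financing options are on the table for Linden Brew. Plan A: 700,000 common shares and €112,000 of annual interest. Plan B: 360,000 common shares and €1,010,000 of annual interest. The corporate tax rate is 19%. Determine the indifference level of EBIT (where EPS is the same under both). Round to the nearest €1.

€1,960,824

Set EPS_A = EPS_B: (EBIT − €112,000)(1 − 0.19) ÷ 700,000 = (EBIT − €1,010,000)(1 − 0.19) ÷ 360,000.
The (1 − t) factor cancels: (EBIT − 112,000) × 360,000 = (EBIT − 1,010,000) × 700,000.
Solving, EBIT = (1,010,000·700,000 − 112,000·360,000) / (700,000 − 360,000) = 666,680,000,000 / 340,000 = 1,960,823.53.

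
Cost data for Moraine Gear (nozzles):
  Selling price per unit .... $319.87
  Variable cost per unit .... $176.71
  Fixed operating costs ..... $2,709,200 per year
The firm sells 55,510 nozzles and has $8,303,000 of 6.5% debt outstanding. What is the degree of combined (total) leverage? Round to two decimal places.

1.69

Contribution at this volume is 55,510 × $143.16 = $7,946,811.60.
Operating income = contribution − fixed costs = $7,946,811.60 − $2,709,200 = $5,237,611.60. Interest = $539,695.00, so EBIT − I = $4,697,916.60.
Degree of total leverage = total CM / (EBIT − interest) = $7,946,811.60 / $4,697,916.60 = 1.6916.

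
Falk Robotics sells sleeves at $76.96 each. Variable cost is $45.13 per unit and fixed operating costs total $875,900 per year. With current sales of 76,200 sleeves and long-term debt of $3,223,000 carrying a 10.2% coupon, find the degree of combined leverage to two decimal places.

Total contribution margin = 76,200 × $31.83 = $2,425,446.00.
Operating income = contribution − fixed costs = $2,425,446.00 − $875,900 = $1,549,546.00. Interest = $328,746.00.
DOL = $2,425,446.00 ÷ $1,549,546.00 = 1.5653; DFL = $1,549,546.00 ÷ $1,220,800.00 = 1.2693.
Combined leverage = 1.5653 × 1.2693 = 1.9868.

1.99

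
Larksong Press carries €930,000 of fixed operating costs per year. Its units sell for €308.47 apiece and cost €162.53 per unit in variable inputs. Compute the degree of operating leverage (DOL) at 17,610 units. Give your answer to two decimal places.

1.57

At 17,610 units, contribution = 17,610 × €145.94 = €2,570,003.40.
EBIT = €2,570,003.40 − €930,000 = €1,640,003.40.
DOL = contribution ÷ EBIT = €2,570,003.40 ÷ €1,640,003.40 = 1.5671.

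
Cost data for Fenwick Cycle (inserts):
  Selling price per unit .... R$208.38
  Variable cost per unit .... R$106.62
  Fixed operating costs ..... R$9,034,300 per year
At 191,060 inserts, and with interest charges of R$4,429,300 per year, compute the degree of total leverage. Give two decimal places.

Total contribution margin = 191,060 × R$101.76 = R$19,442,265.60.
Operating income = contribution − fixed costs = R$19,442,265.60 − R$9,034,300 = R$10,407,965.60. Interest = R$4,429,300.00.
DOL = R$19,442,265.60 ÷ R$10,407,965.60 = 1.8680; DFL = R$10,407,965.60 ÷ R$5,978,665.60 = 1.7409.
DCL = DOL × DFL = 1.8680 × 1.7409 = 3.2520.

3.25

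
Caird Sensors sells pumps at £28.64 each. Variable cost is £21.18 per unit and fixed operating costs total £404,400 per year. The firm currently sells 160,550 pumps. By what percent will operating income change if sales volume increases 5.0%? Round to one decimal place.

+7.5%

Contribution at this volume is 160,550 × £7.46 = £1,197,703.00.
EBIT = £1,197,703.00 − £404,400 = £793,303.00.
So DOL = total CM / EBIT = £1,197,703.00 / £793,303.00 = 1.5098.
%ΔEBIT = DOL × %ΔSales = 1.5098 × +5.0% = +7.5%.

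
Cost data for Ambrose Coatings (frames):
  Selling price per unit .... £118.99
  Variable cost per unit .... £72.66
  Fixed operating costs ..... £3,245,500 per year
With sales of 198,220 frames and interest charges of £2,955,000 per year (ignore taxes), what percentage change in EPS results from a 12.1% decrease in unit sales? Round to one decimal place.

-37.3%

Contribution at this volume is 198,220 × £46.33 = £9,183,532.60.
Operating income = contribution − fixed costs = £9,183,532.60 − £3,245,500 = £5,938,032.60.
Interest = £2,955,000.00, so EBIT − I = £2,983,032.60.
Degree of combined leverage = contribution ÷ (EBIT − I) = £9,183,532.60 ÷ £2,983,032.60 = 3.0786.
%ΔEPS = DCL × %ΔSales = 3.0786 × -12.1% = -37.3%.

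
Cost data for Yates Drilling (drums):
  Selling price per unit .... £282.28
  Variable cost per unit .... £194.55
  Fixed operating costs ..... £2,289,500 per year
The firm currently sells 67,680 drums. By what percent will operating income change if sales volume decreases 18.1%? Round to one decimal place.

-29.5%

Contribution at this volume is 67,680 × £87.73 = £5,937,566.40.
Operating income = contribution − fixed costs = £5,937,566.40 − £2,289,500 = £3,648,066.40.
DOL = contribution ÷ EBIT = £5,937,566.40 ÷ £3,648,066.40 = 1.6276.
Operating income changes by 1.6276 × -18.1% = -29.5%.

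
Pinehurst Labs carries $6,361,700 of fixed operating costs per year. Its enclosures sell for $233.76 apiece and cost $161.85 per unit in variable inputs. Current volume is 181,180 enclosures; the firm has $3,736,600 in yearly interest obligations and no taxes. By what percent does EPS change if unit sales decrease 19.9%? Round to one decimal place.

Total contribution margin = 181,180 × $71.91 = $13,028,653.80.
EBIT = $13,028,653.80 − $6,361,700 = $6,666,953.80.
After interest of $3,736,600.00, pre-tax earnings = $2,930,353.80.
Degree of combined leverage = contribution ÷ (EBIT − I) = $13,028,653.80 ÷ $2,930,353.80 = 4.4461.
EPS therefore changes by 4.4461 × (-19.9%) = -88.5%.

-88.5%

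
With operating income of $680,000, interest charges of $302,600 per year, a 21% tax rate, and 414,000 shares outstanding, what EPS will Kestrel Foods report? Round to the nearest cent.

Pre-tax income = $680,000 − $302,600.00 = $377,400.00.
After tax at 21%: net income = $377,400.00 × 0.79 = $298,146.00.
Per share: $298,146.00 / 414,000 shares = $0.72.

$0.72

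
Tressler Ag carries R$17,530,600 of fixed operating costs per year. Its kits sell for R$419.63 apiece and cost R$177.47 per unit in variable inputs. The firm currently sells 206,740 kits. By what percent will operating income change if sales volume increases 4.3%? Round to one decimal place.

+6.6%

Total contribution margin = 206,740 × R$242.16 = R$50,064,158.40.
EBIT = R$50,064,158.40 − R$17,530,600 = R$32,533,558.40.
Degree of operating leverage = R$50,064,158.40 / R$32,533,558.40 = 1.5388.
Operating income changes by 1.5388 × +4.3% = +6.6%.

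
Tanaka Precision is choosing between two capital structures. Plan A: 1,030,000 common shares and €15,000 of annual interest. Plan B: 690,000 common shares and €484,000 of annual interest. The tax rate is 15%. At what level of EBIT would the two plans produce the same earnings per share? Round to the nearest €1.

€1,435,794

Set EPS_A = EPS_B: (EBIT − €15,000)(1 − 0.15) ÷ 1,030,000 = (EBIT − €484,000)(1 − 0.15) ÷ 690,000.
Cancelling (1 − t) and cross-multiplying: 690,000·(EBIT − 15,000) = 1,030,000·(EBIT − 484,000).
EBIT × (1,030,000 − 690,000) = 484,000 × 1,030,000 − 15,000 × 690,000 = 488,170,000,000, so EBIT = 488,170,000,000 ÷ 340,000 = 1,435,794.12.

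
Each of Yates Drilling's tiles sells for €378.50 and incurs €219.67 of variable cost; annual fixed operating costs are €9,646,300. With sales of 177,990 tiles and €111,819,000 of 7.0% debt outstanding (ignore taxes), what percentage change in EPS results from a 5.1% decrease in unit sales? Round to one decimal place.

At 177,990 units, contribution = 177,990 × €158.83 = €28,270,151.70.
EBIT = €28,270,151.70 − €9,646,300 = €18,623,851.70.
Interest = €7,827,330.00, so EBIT − I = €10,796,521.70.
DCL = total CM / (EBIT − I) = €28,270,151.70 / €10,796,521.70 = 2.6184.
EPS therefore changes by 2.6184 × (-5.1%) = -13.4%.

-13.4%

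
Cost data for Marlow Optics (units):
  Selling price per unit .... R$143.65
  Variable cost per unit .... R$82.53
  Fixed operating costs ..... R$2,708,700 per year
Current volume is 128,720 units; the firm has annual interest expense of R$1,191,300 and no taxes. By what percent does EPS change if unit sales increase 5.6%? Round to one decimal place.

Total contribution margin = 128,720 × R$61.12 = R$7,867,366.40.
Operating income = contribution − fixed costs = R$7,867,366.40 − R$2,708,700 = R$5,158,666.40.
After interest of R$1,191,300.00, pre-tax earnings = R$3,967,366.40.
DCL = total CM / (EBIT − I) = R$7,867,366.40 / R$3,967,366.40 = 1.9830.
%ΔEPS = DCL × %ΔSales = 1.9830 × +5.6% = +11.1%.

+11.1%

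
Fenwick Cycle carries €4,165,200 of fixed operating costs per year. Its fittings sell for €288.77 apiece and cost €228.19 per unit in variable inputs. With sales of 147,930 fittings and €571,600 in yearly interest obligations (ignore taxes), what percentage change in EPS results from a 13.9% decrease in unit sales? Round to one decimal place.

Contribution at this volume is 147,930 × €60.58 = €8,961,599.40.
EBIT = €8,961,599.40 − €4,165,200 = €4,796,399.40.
After interest of €571,600.00, pre-tax earnings = €4,224,799.40.
Degree of combined leverage = contribution ÷ (EBIT − I) = €8,961,599.40 ÷ €4,224,799.40 = 2.1212.
%ΔEPS = DCL × %ΔSales = 2.1212 × -13.9% = -29.5%.

-29.5%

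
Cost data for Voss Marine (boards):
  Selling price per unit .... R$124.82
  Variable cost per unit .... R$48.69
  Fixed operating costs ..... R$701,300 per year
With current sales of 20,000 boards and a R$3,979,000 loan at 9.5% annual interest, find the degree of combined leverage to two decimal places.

3.43

At 20,000 units, contribution = 20,000 × R$76.13 = R$1,522,600.00.
EBIT = R$1,522,600.00 − R$701,300 = R$821,300.00. Interest = R$378,005.00, so EBIT − I = R$443,295.00.
DCL = contribution ÷ (EBIT − I) = R$1,522,600.00 ÷ R$443,295.00 = 3.4347.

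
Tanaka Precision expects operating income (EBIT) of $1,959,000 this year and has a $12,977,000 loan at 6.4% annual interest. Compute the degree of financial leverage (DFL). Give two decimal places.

Annual interest charges come to $830,528.00.
DFL = EBIT ÷ (EBIT − I) = $1,959,000 ÷ ($1,959,000 − $830,528.00) = $1,959,000 ÷ $1,128,472.00 = 1.7360.

1.74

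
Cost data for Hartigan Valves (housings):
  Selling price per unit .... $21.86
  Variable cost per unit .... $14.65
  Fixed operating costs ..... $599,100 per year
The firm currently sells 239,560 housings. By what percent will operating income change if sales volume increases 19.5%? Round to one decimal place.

At 239,560 units, contribution = 239,560 × $7.21 = $1,727,227.60.
Subtracting fixed costs: EBIT = $1,727,227.60 − $599,100 = $1,128,127.60.
Degree of operating leverage = $1,727,227.60 / $1,128,127.60 = 1.5311.
Operating income changes by 1.5311 × +19.5% = +29.9%.

+29.9%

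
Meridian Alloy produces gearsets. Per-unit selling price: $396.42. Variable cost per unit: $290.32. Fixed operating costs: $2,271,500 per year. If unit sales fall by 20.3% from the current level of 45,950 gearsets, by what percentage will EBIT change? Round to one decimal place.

At 45,950 units, contribution = 45,950 × $106.10 = $4,875,295.00.
Subtracting fixed costs: EBIT = $4,875,295.00 − $2,271,500 = $2,603,795.00.
So DOL = total CM / EBIT = $4,875,295.00 / $2,603,795.00 = 1.8724.
%ΔEBIT = DOL × %ΔSales = 1.8724 × -20.3% = -38.0%.

-38.0%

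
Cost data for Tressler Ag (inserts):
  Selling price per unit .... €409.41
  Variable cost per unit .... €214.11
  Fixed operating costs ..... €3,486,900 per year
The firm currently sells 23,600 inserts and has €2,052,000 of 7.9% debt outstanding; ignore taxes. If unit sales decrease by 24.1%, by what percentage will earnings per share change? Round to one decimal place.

-115.7%

Contribution at this volume is 23,600 × €195.30 = €4,609,080.00.
Subtracting fixed costs: EBIT = €4,609,080.00 − €3,486,900 = €1,122,180.00.
Interest = €162,108.00, so EBIT − I = €960,072.00.
Degree of combined leverage = contribution ÷ (EBIT − I) = €4,609,080.00 ÷ €960,072.00 = 4.8008.
EPS therefore changes by 4.8008 × (-24.1%) = -115.7%.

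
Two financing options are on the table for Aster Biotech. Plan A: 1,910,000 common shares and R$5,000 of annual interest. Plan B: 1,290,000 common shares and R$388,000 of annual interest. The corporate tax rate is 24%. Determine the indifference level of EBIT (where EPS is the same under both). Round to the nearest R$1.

Set EPS_A = EPS_B: (EBIT − R$5,000)(1 − 0.24) ÷ 1,910,000 = (EBIT − R$388,000)(1 − 0.24) ÷ 1,290,000.
The (1 − t) factor cancels: (EBIT − 5,000) × 1,290,000 = (EBIT − 388,000) × 1,910,000.
Solving, EBIT = (388,000·1,910,000 − 5,000·1,290,000) / (1,910,000 − 1,290,000) = 734,630,000,000 / 620,000 = 1,184,887.10.

R$1,184,887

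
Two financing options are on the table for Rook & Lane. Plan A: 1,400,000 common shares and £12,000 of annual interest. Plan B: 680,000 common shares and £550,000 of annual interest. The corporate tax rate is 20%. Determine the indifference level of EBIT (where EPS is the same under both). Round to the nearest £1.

£1,058,111

Set EPS_A = EPS_B: (EBIT − £12,000)(1 − 0.20) ÷ 1,400,000 = (EBIT − £550,000)(1 − 0.20) ÷ 680,000.
Cancelling (1 − t) and cross-multiplying: 680,000·(EBIT − 12,000) = 1,400,000·(EBIT − 550,000).
EBIT × (1,400,000 − 680,000) = 550,000 × 1,400,000 − 12,000 × 680,000 = 761,840,000,000, so EBIT = 761,840,000,000 ÷ 720,000 = 1,058,111.11.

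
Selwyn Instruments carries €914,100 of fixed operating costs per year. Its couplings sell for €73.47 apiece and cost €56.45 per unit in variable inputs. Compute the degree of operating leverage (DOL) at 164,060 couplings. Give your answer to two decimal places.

1.49

At 164,060 units, contribution = 164,060 × €17.02 = €2,792,301.20.
Operating income = contribution − fixed costs = €2,792,301.20 − €914,100 = €1,878,201.20.
So DOL = total CM / EBIT = €2,792,301.20 / €1,878,201.20 = 1.4867.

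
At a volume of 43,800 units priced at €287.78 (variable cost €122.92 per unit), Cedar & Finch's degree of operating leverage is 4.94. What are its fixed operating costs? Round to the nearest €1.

Contribution at this volume is 43,800 × €164.86 = €7,220,868.00.
Since DOL = CM ÷ EBIT, EBIT = €7,220,868.00 ÷ 4.94 = €1,461,714.17.
Fixed costs = CM − EBIT = €7,220,868.00 − €1,461,714.17 = €5,759,154.

€5,759,154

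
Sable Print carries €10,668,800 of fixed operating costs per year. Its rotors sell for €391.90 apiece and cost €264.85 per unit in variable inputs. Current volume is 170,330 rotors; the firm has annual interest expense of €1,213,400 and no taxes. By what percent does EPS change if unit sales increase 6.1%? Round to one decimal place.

+13.5%

Contribution at this volume is 170,330 × €127.05 = €21,640,426.50.
Subtracting fixed costs: EBIT = €21,640,426.50 − €10,668,800 = €10,971,626.50.
After interest of €1,213,400.00, pre-tax earnings = €9,758,226.50.
Degree of combined leverage = contribution ÷ (EBIT − I) = €21,640,426.50 ÷ €9,758,226.50 = 2.2177.
EPS therefore changes by 2.2177 × (+6.1%) = +13.5%.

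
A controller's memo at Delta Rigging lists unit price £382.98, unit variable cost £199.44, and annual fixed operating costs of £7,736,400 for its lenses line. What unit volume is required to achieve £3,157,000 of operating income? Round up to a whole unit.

59,352 lenses

Unit CM = price − variable cost = £382.98 − £199.44 = £183.54.
Need Q such that Q × £183.54 − £7,736,400 = £3,157,000, i.e. Q = £10,893,400 / £183.54 = 59,351.64 → 59,352.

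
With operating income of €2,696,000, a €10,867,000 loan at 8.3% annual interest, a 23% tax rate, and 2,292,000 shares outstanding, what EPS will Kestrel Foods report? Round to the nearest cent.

Pre-tax income = €2,696,000 − €901,961.00 = €1,794,039.00.
Net income = €1,794,039.00 × (1 − 0.23) = €1,381,410.03.
Per share: €1,381,410.03 / 2,292,000 shares = €0.60.

€0.60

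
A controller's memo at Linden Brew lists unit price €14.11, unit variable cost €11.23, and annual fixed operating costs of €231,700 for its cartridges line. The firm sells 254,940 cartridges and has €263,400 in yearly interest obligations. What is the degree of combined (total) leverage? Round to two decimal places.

Total contribution margin = 254,940 × €2.88 = €734,227.20.
Operating income = contribution − fixed costs = €734,227.20 − €231,700 = €502,527.20. Interest = €263,400.00, so EBIT − I = €239,127.20.
Degree of total leverage = total CM / (EBIT − interest) = €734,227.20 / €239,127.20 = 3.0704.

3.07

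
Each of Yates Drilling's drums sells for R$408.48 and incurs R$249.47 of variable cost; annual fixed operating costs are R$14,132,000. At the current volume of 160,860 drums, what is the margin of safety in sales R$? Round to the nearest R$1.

R$29,404,468

Unit CM = price − variable cost = R$408.48 − R$249.47 = R$159.01. Break-even units = R$14,132,000 ÷ R$159.01 = 88,874.91; break-even revenue = 88,874.91 × R$408.48 = R$36,303,624.68.
Actual sales revenue = 160,860 × R$408.48 = R$65,708,092.80.
Margin of safety = R$65,708,092.80 − R$36,303,624.68 = R$29,404,468.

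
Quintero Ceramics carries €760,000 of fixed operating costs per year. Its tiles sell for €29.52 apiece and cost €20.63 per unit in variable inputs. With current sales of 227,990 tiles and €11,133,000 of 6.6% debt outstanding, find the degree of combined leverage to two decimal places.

3.81

Total contribution margin = 227,990 × €8.89 = €2,026,831.10.
EBIT = €2,026,831.10 − €760,000 = €1,266,831.10. Interest = €734,778.00.
DOL = €2,026,831.10 ÷ €1,266,831.10 = 1.5999; DFL = €1,266,831.10 ÷ €532,053.10 = 2.3810.
Combined leverage = 1.5999 × 2.3810 = 3.8094.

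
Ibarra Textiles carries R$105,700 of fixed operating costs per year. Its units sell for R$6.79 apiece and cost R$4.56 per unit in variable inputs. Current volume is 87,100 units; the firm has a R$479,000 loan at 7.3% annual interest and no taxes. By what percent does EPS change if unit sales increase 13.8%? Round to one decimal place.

+50.0%

Contribution at this volume is 87,100 × R$2.23 = R$194,233.00.
EBIT = R$194,233.00 − R$105,700 = R$88,533.00.
Interest = R$34,967.00, so EBIT − I = R$53,566.00.
Degree of combined leverage = contribution ÷ (EBIT − I) = R$194,233.00 ÷ R$53,566.00 = 3.6261.
EPS therefore changes by 3.6261 × (+13.8%) = +50.0%.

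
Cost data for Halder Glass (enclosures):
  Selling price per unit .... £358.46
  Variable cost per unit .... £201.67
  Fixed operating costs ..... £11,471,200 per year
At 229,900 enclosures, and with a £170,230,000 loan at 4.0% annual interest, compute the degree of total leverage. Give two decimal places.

At 229,900 units, contribution = 229,900 × £156.79 = £36,046,021.00.
Operating income = contribution − fixed costs = £36,046,021.00 − £11,471,200 = £24,574,821.00. Interest = £6,809,200.00, so EBIT − I = £17,765,621.00.
DCL = contribution ÷ (EBIT − I) = £36,046,021.00 ÷ £17,765,621.00 = 2.0290.

2.03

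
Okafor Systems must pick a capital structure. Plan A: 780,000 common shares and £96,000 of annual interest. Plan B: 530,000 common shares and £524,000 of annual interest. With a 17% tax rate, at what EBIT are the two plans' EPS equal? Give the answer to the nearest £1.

Set EPS_A = EPS_B: (EBIT − £96,000)(1 − 0.17) ÷ 780,000 = (EBIT − £524,000)(1 − 0.17) ÷ 530,000.
Cancelling (1 − t) and cross-multiplying: 530,000·(EBIT − 96,000) = 780,000·(EBIT − 524,000).
Solving, EBIT = (524,000·780,000 − 96,000·530,000) / (780,000 − 530,000) = 357,840,000,000 / 250,000 = 1,431,360.00.

£1,431,360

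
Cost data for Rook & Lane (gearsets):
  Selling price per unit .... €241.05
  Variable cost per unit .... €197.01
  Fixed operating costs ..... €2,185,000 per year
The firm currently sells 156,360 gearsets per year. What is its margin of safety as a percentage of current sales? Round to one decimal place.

Each unit contributes €241.05 − €197.01 = €44.04. Break-even units = €2,185,000 ÷ €44.04 = 49,613.99; break-even revenue = 49,613.99 × €241.05 = €11,959,451.63.
Actual sales revenue = 156,360 × €241.05 = €37,690,578.00.
Margin of safety = (€37,690,578.00 − €11,959,451.63) ÷ €37,690,578.00 = 68.3%.

68.3%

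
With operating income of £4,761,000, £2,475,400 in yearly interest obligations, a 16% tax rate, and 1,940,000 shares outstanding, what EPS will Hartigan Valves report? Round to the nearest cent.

£0.99

Pre-tax income = £4,761,000 − £2,475,400.00 = £2,285,600.00.
Net income = £2,285,600.00 × (1 − 0.16) = £1,919,904.00.
EPS = £1,919,904.00 ÷ 1,940,000 = £0.99.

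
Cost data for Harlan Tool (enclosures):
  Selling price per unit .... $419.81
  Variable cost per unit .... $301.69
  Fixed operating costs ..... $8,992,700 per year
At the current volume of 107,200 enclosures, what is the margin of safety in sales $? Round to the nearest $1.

$13,042,699

Contribution margin per unit = $419.81 − $301.69 = $118.12. Break-even units = $8,992,700 ÷ $118.12 = 76,131.90; break-even revenue = 76,131.90 × $419.81 = $31,960,932.84.
Actual sales revenue = 107,200 × $419.81 = $45,003,632.00.
Margin of safety = $45,003,632.00 − $31,960,932.84 = $13,042,699.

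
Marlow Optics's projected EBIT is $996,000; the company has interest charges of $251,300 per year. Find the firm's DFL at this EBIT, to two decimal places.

Annual interest charges come to $251,300.00.
Degree of financial leverage = EBIT / (EBIT − interest) = $996,000 / $744,700.00 = 1.3375.

1.34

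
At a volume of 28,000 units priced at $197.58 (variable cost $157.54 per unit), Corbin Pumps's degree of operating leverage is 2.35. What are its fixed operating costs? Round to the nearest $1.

$644,048

Total contribution margin = 28,000 × $40.04 = $1,121,120.00.
DOL = contribution / EBIT, so EBIT = $1,121,120.00 / 2.35 = $477,072.34.
And FC = contribution − EBIT = $1,121,120.00 − $477,072.34 = $644,048.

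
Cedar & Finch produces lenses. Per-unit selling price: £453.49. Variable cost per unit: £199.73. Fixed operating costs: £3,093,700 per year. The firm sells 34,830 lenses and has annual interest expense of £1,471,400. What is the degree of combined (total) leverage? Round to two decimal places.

At 34,830 units, contribution = 34,830 × £253.76 = £8,838,460.80.
EBIT = £8,838,460.80 − £3,093,700 = £5,744,760.80. Interest = £1,471,400.00, so EBIT − I = £4,273,360.80.
DCL = contribution ÷ (EBIT − I) = £8,838,460.80 ÷ £4,273,360.80 = 2.0683.

2.07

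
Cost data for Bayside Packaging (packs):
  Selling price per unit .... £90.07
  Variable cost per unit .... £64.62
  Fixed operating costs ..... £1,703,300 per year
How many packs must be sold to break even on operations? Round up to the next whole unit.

66,928 packs

Each unit contributes £90.07 − £64.62 = £25.45.
Units to break even: £1,703,300 ÷ £25.45 = 66,927.31, rounded up to 66,928.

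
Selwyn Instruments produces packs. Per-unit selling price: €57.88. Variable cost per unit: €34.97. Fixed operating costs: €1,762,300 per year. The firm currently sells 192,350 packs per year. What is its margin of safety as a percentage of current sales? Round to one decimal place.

Each unit contributes €57.88 − €34.97 = €22.91. Break-even units = €1,762,300 ÷ €22.91 = 76,922.74; break-even revenue = 76,922.74 × €57.88 = €4,452,288.26.
Actual sales revenue = 192,350 × €57.88 = €11,133,218.00.
Margin of safety = (€11,133,218.00 − €4,452,288.26) ÷ €11,133,218.00 = 60.0%.

60.0%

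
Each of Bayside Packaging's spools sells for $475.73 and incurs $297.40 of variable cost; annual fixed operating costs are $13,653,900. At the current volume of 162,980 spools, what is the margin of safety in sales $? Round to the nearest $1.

Each unit contributes $475.73 − $297.40 = $178.33. Break-even units = $13,653,900 ÷ $178.33 = 76,565.36; break-even revenue = 76,565.36 × $475.73 = $36,424,436.98.
Actual sales revenue = 162,980 × $475.73 = $77,534,475.40.
Margin of safety = $77,534,475.40 − $36,424,436.98 = $41,110,038.

$41,110,038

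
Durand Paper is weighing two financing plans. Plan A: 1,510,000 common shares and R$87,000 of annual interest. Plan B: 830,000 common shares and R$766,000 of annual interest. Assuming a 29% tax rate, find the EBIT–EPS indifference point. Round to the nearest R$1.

At indifference, (EBIT − 87,000)(1 − t)/1,510,000 = (EBIT − 766,000)(1 − t)/830,000.
The (1 − t) factor cancels: (EBIT − 87,000) × 830,000 = (EBIT − 766,000) × 1,510,000.
EBIT × (1,510,000 − 830,000) = 766,000 × 1,510,000 − 87,000 × 830,000 = 1,084,450,000,000, so EBIT = 1,084,450,000,000 ÷ 680,000 = 1,594,779.41.

R$1,594,779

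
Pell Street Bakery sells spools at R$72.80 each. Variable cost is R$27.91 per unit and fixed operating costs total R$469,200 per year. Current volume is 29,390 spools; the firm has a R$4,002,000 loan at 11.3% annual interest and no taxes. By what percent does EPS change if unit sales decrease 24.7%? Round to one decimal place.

-81.9%

At 29,390 units, contribution = 29,390 × R$44.89 = R$1,319,317.10.
Subtracting fixed costs: EBIT = R$1,319,317.10 − R$469,200 = R$850,117.10.
Interest = R$452,226.00, so EBIT − I = R$397,891.10.
Degree of combined leverage = contribution ÷ (EBIT − I) = R$1,319,317.10 ÷ R$397,891.10 = 3.3158.
%ΔEPS = DCL × %ΔSales = 3.3158 × -24.7% = -81.9%.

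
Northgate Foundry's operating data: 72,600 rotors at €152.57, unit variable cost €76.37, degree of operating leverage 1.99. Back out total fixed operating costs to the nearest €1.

At 72,600 units, contribution = 72,600 × €76.20 = €5,532,120.00.
DOL = contribution / EBIT, so EBIT = €5,532,120.00 / 1.99 = €2,779,959.80.
Fixed costs = CM − EBIT = €5,532,120.00 − €2,779,959.80 = €2,752,160.

€2,752,160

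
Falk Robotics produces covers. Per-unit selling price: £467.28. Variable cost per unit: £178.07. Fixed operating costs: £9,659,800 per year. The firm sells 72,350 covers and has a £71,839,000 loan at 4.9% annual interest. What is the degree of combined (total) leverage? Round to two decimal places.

At 72,350 units, contribution = 72,350 × £289.21 = £20,924,343.50.
Subtracting fixed costs: EBIT = £20,924,343.50 − £9,659,800 = £11,264,543.50. Interest = £3,520,111.00.
DOL = £20,924,343.50 ÷ £11,264,543.50 = 1.8575; DFL = £11,264,543.50 ÷ £7,744,432.50 = 1.4545.
Combined leverage = 1.8575 × 1.4545 = 2.7017.

2.70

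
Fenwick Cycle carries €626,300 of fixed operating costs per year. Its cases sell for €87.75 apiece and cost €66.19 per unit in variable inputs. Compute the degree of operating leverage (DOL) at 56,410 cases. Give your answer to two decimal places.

Contribution at this volume is 56,410 × €21.56 = €1,216,199.60.
Subtracting fixed costs: EBIT = €1,216,199.60 − €626,300 = €589,899.60.
DOL = contribution ÷ EBIT = €1,216,199.60 ÷ €589,899.60 = 2.0617.

2.06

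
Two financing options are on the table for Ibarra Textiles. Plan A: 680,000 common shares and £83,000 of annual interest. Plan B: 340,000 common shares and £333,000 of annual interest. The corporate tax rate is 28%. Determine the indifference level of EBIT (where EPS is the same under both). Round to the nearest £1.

Set EPS_A = EPS_B: (EBIT − £83,000)(1 − 0.28) ÷ 680,000 = (EBIT − £333,000)(1 − 0.28) ÷ 340,000.
The (1 − t) factor cancels: (EBIT − 83,000) × 340,000 = (EBIT − 333,000) × 680,000.
EBIT × (680,000 − 340,000) = 333,000 × 680,000 − 83,000 × 340,000 = 198,220,000,000, so EBIT = 198,220,000,000 ÷ 340,000 = 583,000.00.

£583,000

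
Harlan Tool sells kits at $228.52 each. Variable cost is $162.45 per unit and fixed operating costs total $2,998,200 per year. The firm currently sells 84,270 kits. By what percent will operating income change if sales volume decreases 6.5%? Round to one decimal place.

-14.1%

Total contribution margin = 84,270 × $66.07 = $5,567,718.90.
Operating income = contribution − fixed costs = $5,567,718.90 − $2,998,200 = $2,569,518.90.
So DOL = total CM / EBIT = $5,567,718.90 / $2,569,518.90 = 2.1668.
Operating income changes by 2.1668 × -6.5% = -14.1%.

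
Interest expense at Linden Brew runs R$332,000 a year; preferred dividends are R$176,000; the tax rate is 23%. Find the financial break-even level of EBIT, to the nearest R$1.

Preferred dividends are paid after tax, so their pre-tax equivalent is R$176,000 ÷ (1 − 0.23) = R$228,571.43.
EPS = 0 when EBIT covers interest plus the pre-tax preferred burden: R$332,000 + R$228,571.43 = R$560,571.43.

R$560,571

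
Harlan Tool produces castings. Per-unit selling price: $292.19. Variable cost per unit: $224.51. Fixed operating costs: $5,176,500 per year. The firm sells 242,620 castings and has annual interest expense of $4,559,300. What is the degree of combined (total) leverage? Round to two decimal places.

2.46

Total contribution margin = 242,620 × $67.68 = $16,420,521.60.
Operating income = contribution − fixed costs = $16,420,521.60 − $5,176,500 = $11,244,021.60. Interest = $4,559,300.00, so EBIT − I = $6,684,721.60.
DCL = contribution ÷ (EBIT − I) = $16,420,521.60 ÷ $6,684,721.60 = 2.4564.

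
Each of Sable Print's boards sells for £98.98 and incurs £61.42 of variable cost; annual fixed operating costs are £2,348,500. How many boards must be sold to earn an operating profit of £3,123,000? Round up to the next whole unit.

Contribution margin per unit = £98.98 − £61.42 = £37.56.
Required volume = (fixed costs + target profit) ÷ CM = (£2,348,500 + £3,123,000) ÷ £37.56 = 145,673.59, so 145,674 boards.

145,674 boards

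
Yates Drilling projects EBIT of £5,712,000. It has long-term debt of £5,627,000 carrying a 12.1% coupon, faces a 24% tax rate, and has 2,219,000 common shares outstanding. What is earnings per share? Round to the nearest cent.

Interest = £680,867.00, so EBT = £5,712,000 − £680,867.00 = £5,031,133.00.
Net income = £5,031,133.00 × (1 − 0.24) = £3,823,661.08.
EPS = £3,823,661.08 ÷ 2,219,000 = £1.72.

£1.72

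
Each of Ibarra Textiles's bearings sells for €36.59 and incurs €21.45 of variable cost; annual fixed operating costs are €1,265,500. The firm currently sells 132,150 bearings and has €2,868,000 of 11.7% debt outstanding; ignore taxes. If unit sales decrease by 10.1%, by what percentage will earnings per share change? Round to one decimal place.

-50.6%

At 132,150 units, contribution = 132,150 × €15.14 = €2,000,751.00.
Operating income = contribution − fixed costs = €2,000,751.00 − €1,265,500 = €735,251.00.
Interest = €335,556.00, so EBIT − I = €399,695.00.
DCL = total CM / (EBIT − I) = €2,000,751.00 / €399,695.00 = 5.0057.
%ΔEPS = DCL × %ΔSales = 5.0057 × -10.1% = -50.6%.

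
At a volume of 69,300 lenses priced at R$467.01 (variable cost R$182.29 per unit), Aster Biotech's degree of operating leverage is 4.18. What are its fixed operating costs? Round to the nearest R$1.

R$15,010,738

At 69,300 units, contribution = 69,300 × R$284.72 = R$19,731,096.00.
Since DOL = CM ÷ EBIT, EBIT = R$19,731,096.00 ÷ 4.18 = R$4,720,357.89.
Fixed costs = CM − EBIT = R$19,731,096.00 − R$4,720,357.89 = R$15,010,738.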